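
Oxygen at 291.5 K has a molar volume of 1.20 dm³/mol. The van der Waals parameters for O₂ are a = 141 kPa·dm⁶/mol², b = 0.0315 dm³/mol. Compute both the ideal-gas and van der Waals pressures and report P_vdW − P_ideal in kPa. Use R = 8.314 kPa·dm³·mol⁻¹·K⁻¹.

Ideal: P_ideal = RT/V_m = (8.314)(291.5)/1.20 = 2019.61 kPa
vdW: P = RT/(V_m − b) − a/V_m² = 2423.53/1.16850 − 141/1.44000 = 2074.05 − 97.9167 = 1976.13 kPa
ΔP = 1976.13 − 2019.61 = -43.5 kPa

ΔP ≈ -43.5 kPa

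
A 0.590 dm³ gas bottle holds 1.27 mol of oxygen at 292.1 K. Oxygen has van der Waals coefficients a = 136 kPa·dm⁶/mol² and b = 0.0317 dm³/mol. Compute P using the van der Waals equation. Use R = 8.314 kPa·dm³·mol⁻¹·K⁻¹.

P ≈ 4980 kPa

P = nRT/(V − nb) − a n²/V²
nRT/(V − nb) = (1.27)(8.314)(292.1)/(0.590 − 1.27×0.0317) = 3084.2/0.54974 = 5610.3 kPa
a n²/V² = (136)(1.27)²/(0.590)² = 630.15 kPa
P = 5610.3 − 630.15 = 4980 kPa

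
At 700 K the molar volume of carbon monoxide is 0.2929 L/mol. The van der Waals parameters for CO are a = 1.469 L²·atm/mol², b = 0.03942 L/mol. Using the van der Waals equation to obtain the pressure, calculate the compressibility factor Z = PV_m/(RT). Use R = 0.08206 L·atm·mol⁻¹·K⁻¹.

P = RT/(V_m − b) − a/V_m² = (0.08206)(700)/(0.2929 − 0.03942) − 1.469/(0.2929)²
  = 57.442/0.25348 − 17.123 = 226.61 − 17.123 = 209.49 atm
Z = PV_m/(RT) = (209.49)(0.2929)/((0.08206)(700)) = 61.360/57.442 = 1.068

Z ≈ 1.068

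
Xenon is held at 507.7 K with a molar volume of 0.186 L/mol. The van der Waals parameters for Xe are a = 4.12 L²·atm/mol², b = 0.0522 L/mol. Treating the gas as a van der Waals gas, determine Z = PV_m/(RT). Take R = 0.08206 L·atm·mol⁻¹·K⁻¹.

Z ≈ 0.8585

P = RT/(V_m − b) − a/V_m² = (0.08206)(507.7)/(0.186 − 0.0522) − 4.12/(0.186)²
  = 41.662/0.13380 − 119.09 = 311.38 − 119.09 = 192.29 atm
Z = PV_m/(RT) = (192.29)(0.186)/((0.08206)(507.7)) = 35.766/41.662 = 0.8585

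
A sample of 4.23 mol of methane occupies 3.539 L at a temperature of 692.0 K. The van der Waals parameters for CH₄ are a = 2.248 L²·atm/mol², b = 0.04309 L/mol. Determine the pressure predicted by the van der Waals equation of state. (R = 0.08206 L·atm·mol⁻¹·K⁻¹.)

P ≈ 68.35 atm

P = nRT/(V − nb) − a n²/V²
nRT/(V − nb) = (4.23)(0.08206)(692.0)/(3.539 − 4.23×0.04309) = 240.20/3.3567 = 71.558 atm
a n²/V² = (2.248)(4.23)²/(3.539)² = 3.2116 atm
P = 71.558 − 3.2116 = 68.35 atm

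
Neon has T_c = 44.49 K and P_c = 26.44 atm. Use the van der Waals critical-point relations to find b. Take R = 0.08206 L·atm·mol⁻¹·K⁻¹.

b ≈ 0.01726 L/mol

From T_c = 8a/(27Rb) and P_c = a/(27b²): b = R T_c/(8 P_c).
b = (0.08206)(44.49)/(8×26.44) = 3.6508/211.52 = 0.01726 L/mol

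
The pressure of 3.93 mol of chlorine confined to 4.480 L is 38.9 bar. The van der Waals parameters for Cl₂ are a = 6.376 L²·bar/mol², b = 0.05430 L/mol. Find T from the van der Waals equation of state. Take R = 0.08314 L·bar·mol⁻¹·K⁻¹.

T = (P + a n²/V²)(V − nb)/(nR)
P + a n²/V² = 38.9 + (6.376)(3.93)²/(4.480)² = 43.807 bar
V − nb = 4.480 − (3.93)(0.05430) = 4.2666 L
T = (43.807)(4.2666)/((3.93)(0.08314)) = 572.0 K

T ≈ 572.0 K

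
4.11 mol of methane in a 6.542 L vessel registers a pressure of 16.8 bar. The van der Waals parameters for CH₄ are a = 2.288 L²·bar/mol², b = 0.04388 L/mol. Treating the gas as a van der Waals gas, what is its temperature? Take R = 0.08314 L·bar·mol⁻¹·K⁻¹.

T ≈ 329.6 K

T = (P + a n²/V²)(V − nb)/(nR)
P + a n²/V² = 16.8 + (2.288)(4.11)²/(6.542)² = 17.703 bar
V − nb = 6.542 − (4.11)(0.04388) = 6.3617 L
T = (17.703)(6.3617)/((4.11)(0.08314)) = 329.6 K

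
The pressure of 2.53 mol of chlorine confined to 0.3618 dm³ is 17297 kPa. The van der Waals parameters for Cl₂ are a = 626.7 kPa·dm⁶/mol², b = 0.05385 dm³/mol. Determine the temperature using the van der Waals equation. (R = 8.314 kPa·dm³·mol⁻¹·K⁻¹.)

T = (P + a n²/V²)(V − nb)/(nR)
P + a n²/V² = 17297 + (626.7)(2.53)²/(0.3618)² = 47942 kPa
V − nb = 0.3618 − (2.53)(0.05385) = 0.22556 dm³
T = (47942)(0.22556)/((2.53)(8.314)) = 514.1 K

T ≈ 514.1 K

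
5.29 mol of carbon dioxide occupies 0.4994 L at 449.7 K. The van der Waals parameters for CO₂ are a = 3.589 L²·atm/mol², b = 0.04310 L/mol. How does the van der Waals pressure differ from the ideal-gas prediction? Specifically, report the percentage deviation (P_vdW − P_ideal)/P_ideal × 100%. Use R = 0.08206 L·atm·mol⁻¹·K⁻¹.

-19.01 %

Ideal: P_ideal = nRT/V = (5.29)(0.08206)(449.7)/0.4994 = 390.896 atm
vdW: P = nRT/(V − nb) − a n²/V² = 195.214/0.271401 − 100.435/0.249400 = 719.283 − 402.706 = 316.577 atm
% deviation = (316.577 − 390.896)/390.896 × 100% = -19.01%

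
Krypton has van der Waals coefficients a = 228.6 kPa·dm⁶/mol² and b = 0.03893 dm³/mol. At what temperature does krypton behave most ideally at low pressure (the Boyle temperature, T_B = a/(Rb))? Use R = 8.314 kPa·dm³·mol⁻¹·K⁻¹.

For a van der Waals gas the second virial coefficient B₂ = b − a/(RT) vanishes at T_B = a/(Rb).
T_B = 228.6/(8.314×0.03893) = 228.6/0.32366 = 706.3 K

T_B ≈ 706.3 K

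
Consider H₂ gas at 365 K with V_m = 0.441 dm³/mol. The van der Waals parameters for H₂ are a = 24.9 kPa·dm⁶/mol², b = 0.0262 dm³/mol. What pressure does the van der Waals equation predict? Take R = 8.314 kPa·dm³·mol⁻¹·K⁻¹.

P ≈ 7188 kPa

P = RT/(V_m − b) − a/V_m²
RT/(V_m − b) = (8.314)(365)/(0.441 − 0.0262) = 3034.6/0.41480 = 7315.8 kPa
a/V_m² = 24.9/(0.441)² = 128.03 kPa
P = 7315.8 − 128.03 = 7188 kPa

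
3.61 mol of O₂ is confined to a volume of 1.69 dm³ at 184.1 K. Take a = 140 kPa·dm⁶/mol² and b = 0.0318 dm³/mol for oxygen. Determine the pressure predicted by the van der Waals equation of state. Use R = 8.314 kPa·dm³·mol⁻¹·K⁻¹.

P ≈ 2869 kPa

P = nRT/(V − nb) − a n²/V²
nRT/(V − nb) = (3.61)(8.314)(184.1)/(1.69 − 3.61×0.0318) = 5525.5/1.5752 = 3507.8 kPa
a n²/V² = (140)(3.61)²/(1.69)² = 638.81 kPa
P = 3507.8 − 638.81 = 2869 kPa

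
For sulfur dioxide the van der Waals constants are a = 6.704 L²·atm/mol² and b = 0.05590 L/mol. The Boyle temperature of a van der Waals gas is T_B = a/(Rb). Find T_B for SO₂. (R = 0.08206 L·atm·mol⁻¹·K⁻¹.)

T_B ≈ 1461 K

For a van der Waals gas the second virial coefficient B₂ = b − a/(RT) vanishes at T_B = a/(Rb).
T_B = 6.704/(0.08206×0.05590) = 6.704/0.0045872 = 1461 K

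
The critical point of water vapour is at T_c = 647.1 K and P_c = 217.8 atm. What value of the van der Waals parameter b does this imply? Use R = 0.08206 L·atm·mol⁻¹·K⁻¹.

From T_c = 8a/(27Rb) and P_c = a/(27b²): b = R T_c/(8 P_c).
b = (0.08206)(647.1)/(8×217.8) = 53.101/1742.4 = 0.03048 L/mol

b ≈ 0.03048 L/mol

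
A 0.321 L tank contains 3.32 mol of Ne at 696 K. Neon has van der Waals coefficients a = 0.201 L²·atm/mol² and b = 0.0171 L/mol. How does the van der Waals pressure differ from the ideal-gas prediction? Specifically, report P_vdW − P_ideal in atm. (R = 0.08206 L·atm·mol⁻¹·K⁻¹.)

Ideal: P_ideal = nRT/V = (3.32)(0.08206)(696)/0.321 = 590.709 atm
vdW: P = nRT/(V − nb) − a n²/V² = 189.618/0.264228 − 2.21550/0.103041 = 717.630 − 21.5012 = 696.129 atm
ΔP = 696.129 − 590.709 = 105.4 atm

ΔP ≈ 105.4 atm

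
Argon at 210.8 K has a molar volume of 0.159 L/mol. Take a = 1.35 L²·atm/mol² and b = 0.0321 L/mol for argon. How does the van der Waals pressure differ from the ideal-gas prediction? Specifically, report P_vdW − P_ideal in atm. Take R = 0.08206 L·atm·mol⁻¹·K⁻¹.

Ideal: P_ideal = RT/V_m = (0.08206)(210.8)/0.159 = 108.794 atm
vdW: P = RT/(V_m − b) − a/V_m² = 17.2982/0.126900 − 1.35/0.0252810 = 136.314 − 53.3998 = 82.914 atm
ΔP = 82.914 − 108.794 = -25.88 atm

ΔP ≈ -25.88 atm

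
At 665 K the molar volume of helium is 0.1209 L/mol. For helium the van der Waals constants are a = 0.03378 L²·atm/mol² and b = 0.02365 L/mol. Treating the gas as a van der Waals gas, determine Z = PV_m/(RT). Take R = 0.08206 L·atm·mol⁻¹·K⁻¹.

Z ≈ 1.238

P = RT/(V_m − b) − a/V_m² = (0.08206)(665)/(0.1209 − 0.02365) − 0.03378/(0.1209)²
  = 54.570/0.097250 − 2.3110 = 561.13 − 2.3110 = 558.82 atm
Z = PV_m/(RT) = (558.82)(0.1209)/((0.08206)(665)) = 67.561/54.570 = 1.238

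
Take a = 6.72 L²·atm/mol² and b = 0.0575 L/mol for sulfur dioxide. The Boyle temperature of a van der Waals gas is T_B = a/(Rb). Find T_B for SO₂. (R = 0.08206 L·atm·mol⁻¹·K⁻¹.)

For a van der Waals gas the second virial coefficient B₂ = b − a/(RT) vanishes at T_B = a/(Rb).
T_B = 6.72/(0.08206×0.0575) = 6.72/0.0047185 = 1424 K

T_B ≈ 1424 K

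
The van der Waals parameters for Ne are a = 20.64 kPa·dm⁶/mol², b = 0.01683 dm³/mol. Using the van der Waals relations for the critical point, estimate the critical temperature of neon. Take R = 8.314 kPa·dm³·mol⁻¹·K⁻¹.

T_c ≈ 43.71 K

For a van der Waals gas, T_c = 8a/(27Rb).
T_c = 8×20.64/(27×8.314×0.01683) = 165.12/3.7780 = 43.71 K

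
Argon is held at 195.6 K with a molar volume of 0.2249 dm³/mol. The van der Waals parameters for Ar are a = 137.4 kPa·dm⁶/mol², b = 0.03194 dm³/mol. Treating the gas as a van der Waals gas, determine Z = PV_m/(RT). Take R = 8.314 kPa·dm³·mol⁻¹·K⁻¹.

P = RT/(V_m − b) − a/V_m² = (8.314)(195.6)/(0.2249 − 0.03194) − 137.4/(0.2249)²
  = 1626.2/0.19296 − 2716.5 = 8427.7 − 2716.5 = 5711.2 kPa
Z = PV_m/(RT) = (5711.2)(0.2249)/((8.314)(195.6)) = 1284.4/1626.2 = 0.7898

Z ≈ 0.7898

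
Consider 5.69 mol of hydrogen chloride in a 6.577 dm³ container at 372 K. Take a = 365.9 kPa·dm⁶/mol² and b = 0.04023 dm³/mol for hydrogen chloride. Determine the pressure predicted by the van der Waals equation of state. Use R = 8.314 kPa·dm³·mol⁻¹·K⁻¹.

P = nRT/(V − nb) − a n²/V²
nRT/(V − nb) = (5.69)(8.314)(372)/(6.577 − 5.69×0.04023) = 17598/6.3481 = 2772.2 kPa
a n²/V² = (365.9)(5.69)²/(6.577)² = 273.86 kPa
P = 2772.2 − 273.86 = 2498 kPa

P ≈ 2498 kPa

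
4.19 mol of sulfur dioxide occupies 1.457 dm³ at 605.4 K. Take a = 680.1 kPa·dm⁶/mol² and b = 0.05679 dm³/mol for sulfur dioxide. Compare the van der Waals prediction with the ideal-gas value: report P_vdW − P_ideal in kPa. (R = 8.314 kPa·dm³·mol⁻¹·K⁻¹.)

ΔP ≈ -2799 kPa

Ideal: P_ideal = nRT/V = (4.19)(8.314)(605.4)/1.457 = 14474.6 kPa
vdW: P = nRT/(V − nb) − a n²/V² = 21089.5/1.21905 − 11939.9/2.12285 = 17299.9 − 5624.47 = 11675.4 kPa
ΔP = 11675.4 − 14474.6 = -2799 kPa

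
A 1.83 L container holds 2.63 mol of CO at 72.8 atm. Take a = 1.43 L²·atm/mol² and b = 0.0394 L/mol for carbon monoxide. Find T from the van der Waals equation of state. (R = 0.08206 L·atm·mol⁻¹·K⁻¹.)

T = (P + a n²/V²)(V − nb)/(nR)
P + a n²/V² = 72.8 + (1.43)(2.63)²/(1.83)² = 75.754 atm
V − nb = 1.83 − (2.63)(0.0394) = 1.7264 L
T = (75.754)(1.7264)/((2.63)(0.08206)) = 606.0 K

T ≈ 606.0 K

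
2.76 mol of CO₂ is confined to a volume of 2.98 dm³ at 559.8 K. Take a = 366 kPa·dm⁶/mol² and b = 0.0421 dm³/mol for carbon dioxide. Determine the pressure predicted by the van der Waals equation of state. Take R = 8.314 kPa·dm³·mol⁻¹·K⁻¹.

P = nRT/(V − nb) − a n²/V²
nRT/(V − nb) = (2.76)(8.314)(559.8)/(2.98 − 2.76×0.0421) = 12846/2.8638 = 4485.6 kPa
a n²/V² = (366)(2.76)²/(2.98)² = 313.95 kPa
P = 4485.6 − 313.95 = 4172 kPa

P ≈ 4172 kPa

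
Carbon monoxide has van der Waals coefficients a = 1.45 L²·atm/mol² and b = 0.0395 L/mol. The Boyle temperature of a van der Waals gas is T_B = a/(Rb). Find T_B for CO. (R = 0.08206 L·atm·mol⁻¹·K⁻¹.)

For a van der Waals gas the second virial coefficient B₂ = b − a/(RT) vanishes at T_B = a/(Rb).
T_B = 1.45/(0.08206×0.0395) = 1.45/0.0032414 = 447.3 K

T_B ≈ 447.3 K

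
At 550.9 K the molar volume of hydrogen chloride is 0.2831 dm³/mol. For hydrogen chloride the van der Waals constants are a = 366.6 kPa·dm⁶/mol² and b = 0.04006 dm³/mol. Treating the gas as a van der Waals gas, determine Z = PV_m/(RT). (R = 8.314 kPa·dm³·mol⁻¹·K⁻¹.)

Z ≈ 0.8821

P = RT/(V_m − b) − a/V_m² = (8.314)(550.9)/(0.2831 − 0.04006) − 366.6/(0.2831)²
  = 4580.2/0.24304 − 4574.2 = 18845 − 4574.2 = 14271 kPa
Z = PV_m/(RT) = (14271)(0.2831)/((8.314)(550.9)) = 4040.1/4580.2 = 0.8821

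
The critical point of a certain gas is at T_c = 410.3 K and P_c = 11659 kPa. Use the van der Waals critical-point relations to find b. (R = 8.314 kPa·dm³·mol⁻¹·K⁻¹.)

From T_c = 8a/(27Rb) and P_c = a/(27b²): b = R T_c/(8 P_c).
b = (8.314)(410.3)/(8×11659) = 3411.2/93272 = 0.03657 dm³/mol

b ≈ 0.03657 dm³/mol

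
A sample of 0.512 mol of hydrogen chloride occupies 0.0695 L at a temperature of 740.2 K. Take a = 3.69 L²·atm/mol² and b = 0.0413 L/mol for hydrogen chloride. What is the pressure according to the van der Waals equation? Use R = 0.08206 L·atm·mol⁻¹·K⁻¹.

P ≈ 442.9 atm

P = nRT/(V − nb) − a n²/V²
nRT/(V − nb) = (0.512)(0.08206)(740.2)/(0.0695 − 0.512×0.0413) = 31.099/0.048354 = 643.15 atm
a n²/V² = (3.69)(0.512)²/(0.0695)² = 200.26 atm
P = 643.15 − 200.26 = 442.9 atm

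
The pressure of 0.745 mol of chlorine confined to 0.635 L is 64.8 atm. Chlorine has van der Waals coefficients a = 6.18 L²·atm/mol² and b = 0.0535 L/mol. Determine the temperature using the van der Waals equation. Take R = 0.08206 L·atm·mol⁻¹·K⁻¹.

T = (P + a n²/V²)(V − nb)/(nR)
P + a n²/V² = 64.8 + (6.18)(0.745)²/(0.635)² = 73.307 atm
V − nb = 0.635 − (0.745)(0.0535) = 0.59514 L
T = (73.307)(0.59514)/((0.745)(0.08206)) = 713.6 K

T ≈ 713.6 K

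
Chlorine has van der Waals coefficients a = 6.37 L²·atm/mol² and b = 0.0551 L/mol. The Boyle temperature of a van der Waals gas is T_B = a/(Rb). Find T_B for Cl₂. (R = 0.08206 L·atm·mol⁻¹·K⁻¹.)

T_B ≈ 1409 K

For a van der Waals gas the second virial coefficient B₂ = b − a/(RT) vanishes at T_B = a/(Rb).
T_B = 6.37/(0.08206×0.0551) = 6.37/0.0045215 = 1409 K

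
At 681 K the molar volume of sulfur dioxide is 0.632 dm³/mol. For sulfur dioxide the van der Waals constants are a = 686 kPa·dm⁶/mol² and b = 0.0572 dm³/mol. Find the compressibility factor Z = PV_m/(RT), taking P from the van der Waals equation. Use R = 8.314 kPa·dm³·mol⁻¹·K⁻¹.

Z ≈ 0.9078

P = RT/(V_m − b) − a/V_m² = (8.314)(681)/(0.632 − 0.0572) − 686/(0.632)²
  = 5661.8/0.57480 − 1717.5 = 9850.0 − 1717.5 = 8132.5 kPa
Z = PV_m/(RT) = (8132.5)(0.632)/((8.314)(681)) = 5139.7/5661.8 = 0.9078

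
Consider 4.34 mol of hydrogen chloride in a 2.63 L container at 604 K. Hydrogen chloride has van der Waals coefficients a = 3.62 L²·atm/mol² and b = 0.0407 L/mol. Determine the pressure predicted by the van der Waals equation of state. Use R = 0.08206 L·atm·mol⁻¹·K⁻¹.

P = nRT/(V − nb) − a n²/V²
nRT/(V − nb) = (4.34)(0.08206)(604)/(2.63 − 4.34×0.0407) = 215.11/2.4534 = 87.678 atm
a n²/V² = (3.62)(4.34)²/(2.63)² = 9.8577 atm
P = 87.678 − 9.8577 = 77.82 atm

P ≈ 77.82 atm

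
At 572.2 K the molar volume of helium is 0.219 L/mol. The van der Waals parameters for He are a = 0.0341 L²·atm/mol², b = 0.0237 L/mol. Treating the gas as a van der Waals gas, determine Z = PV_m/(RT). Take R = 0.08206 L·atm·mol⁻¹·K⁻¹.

P = RT/(V_m − b) − a/V_m² = (0.08206)(572.2)/(0.219 − 0.0237) − 0.0341/(0.219)²
  = 46.955/0.19530 − 0.71099 = 240.42 − 0.71099 = 239.71 atm
Z = PV_m/(RT) = (239.71)(0.219)/((0.08206)(572.2)) = 52.496/46.955 = 1.118

Z ≈ 1.118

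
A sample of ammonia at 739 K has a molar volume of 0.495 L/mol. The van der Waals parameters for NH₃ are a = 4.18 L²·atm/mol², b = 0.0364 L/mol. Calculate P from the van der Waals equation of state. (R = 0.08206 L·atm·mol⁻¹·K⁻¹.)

P ≈ 115.2 atm

P = RT/(V_m − b) − a/V_m²
RT/(V_m − b) = (0.08206)(739)/(0.495 − 0.0364) = 60.642/0.45860 = 132.23 atm
a/V_m² = 4.18/(0.495)² = 17.059 atm
P = 132.23 − 17.059 = 115.2 atm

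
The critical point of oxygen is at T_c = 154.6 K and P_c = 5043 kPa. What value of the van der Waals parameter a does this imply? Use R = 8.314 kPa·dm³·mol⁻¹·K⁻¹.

From T_c = 8a/(27Rb) and P_c = a/(27b²): a = 27 R² T_c²/(64 P_c).
a = 27×(8.314)²×(154.6)²/(64×5043) = 44606976/322752 = 138.2 kPa·dm⁶/mol²

a ≈ 138.2 kPa·dm⁶/mol²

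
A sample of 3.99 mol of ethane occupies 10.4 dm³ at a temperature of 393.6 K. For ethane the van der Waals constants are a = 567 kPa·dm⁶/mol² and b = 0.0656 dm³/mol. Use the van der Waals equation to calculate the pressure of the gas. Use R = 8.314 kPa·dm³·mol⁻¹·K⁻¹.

P = nRT/(V − nb) − a n²/V²
nRT/(V − nb) = (3.99)(8.314)(393.6)/(10.4 − 3.99×0.0656) = 13057/10.138 = 1287.9 kPa
a n²/V² = (567)(3.99)²/(10.4)² = 83.457 kPa
P = 1287.9 − 83.457 = 1204 kPa

P ≈ 1204 kPa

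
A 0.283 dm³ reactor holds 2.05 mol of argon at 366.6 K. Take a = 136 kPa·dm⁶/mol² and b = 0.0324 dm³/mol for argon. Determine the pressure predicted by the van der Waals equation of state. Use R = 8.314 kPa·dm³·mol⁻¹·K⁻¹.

P ≈ 21713 kPa

P = nRT/(V − nb) − a n²/V²
nRT/(V − nb) = (2.05)(8.314)(366.6)/(0.283 − 2.05×0.0324) = 6248.2/0.21658 = 28849 kPa
a n²/V² = (136)(2.05)²/(0.283)² = 7136.3 kPa
P = 28849 − 7136.3 = 21713 kPa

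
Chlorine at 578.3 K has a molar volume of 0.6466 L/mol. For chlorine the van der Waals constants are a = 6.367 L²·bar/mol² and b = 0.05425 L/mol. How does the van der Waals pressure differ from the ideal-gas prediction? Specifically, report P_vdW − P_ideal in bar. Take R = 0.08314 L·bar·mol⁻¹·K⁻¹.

ΔP ≈ -8.419 bar

Ideal: P_ideal = RT/V_m = (0.08314)(578.3)/0.6466 = 74.3580 bar
vdW: P = RT/(V_m − b) − a/V_m² = 48.0799/0.592350 − 6.367/0.418092 = 81.1681 − 15.2287 = 65.9394 bar
ΔP = 65.9394 − 74.3580 = -8.419 bar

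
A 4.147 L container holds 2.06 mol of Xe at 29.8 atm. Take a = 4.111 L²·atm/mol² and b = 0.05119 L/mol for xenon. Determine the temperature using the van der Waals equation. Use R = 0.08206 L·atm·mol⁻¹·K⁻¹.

T = (P + a n²/V²)(V − nb)/(nR)
P + a n²/V² = 29.8 + (4.111)(2.06)²/(4.147)² = 30.814 atm
V − nb = 4.147 − (2.06)(0.05119) = 4.0415 L
T = (30.814)(4.0415)/((2.06)(0.08206)) = 736.7 K

T ≈ 736.7 K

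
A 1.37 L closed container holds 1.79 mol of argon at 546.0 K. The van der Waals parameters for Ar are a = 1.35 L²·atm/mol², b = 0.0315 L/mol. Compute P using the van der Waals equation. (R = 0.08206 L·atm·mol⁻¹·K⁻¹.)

P ≈ 58.75 atm

P = nRT/(V − nb) − a n²/V²
nRT/(V − nb) = (1.79)(0.08206)(546.0)/(1.37 − 1.79×0.0315) = 80.201/1.3136 = 61.054 atm
a n²/V² = (1.35)(1.79)²/(1.37)² = 2.3046 atm
P = 61.054 − 2.3046 = 58.75 atm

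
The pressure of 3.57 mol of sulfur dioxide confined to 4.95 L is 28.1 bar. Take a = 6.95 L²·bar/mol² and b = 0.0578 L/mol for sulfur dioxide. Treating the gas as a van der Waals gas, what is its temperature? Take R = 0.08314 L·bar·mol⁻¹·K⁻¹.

T = (P + a n²/V²)(V − nb)/(nR)
P + a n²/V² = 28.1 + (6.95)(3.57)²/(4.95)² = 31.715 bar
V − nb = 4.95 − (3.57)(0.0578) = 4.7437 L
T = (31.715)(4.7437)/((3.57)(0.08314)) = 506.9 K

T ≈ 506.9 K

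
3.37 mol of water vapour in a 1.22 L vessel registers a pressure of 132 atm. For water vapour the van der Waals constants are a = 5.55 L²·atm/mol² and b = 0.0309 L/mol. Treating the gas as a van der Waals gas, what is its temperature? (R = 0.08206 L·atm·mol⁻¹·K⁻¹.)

T ≈ 703.5 K

T = (P + a n²/V²)(V − nb)/(nR)
P + a n²/V² = 132 + (5.55)(3.37)²/(1.22)² = 174.35 atm
V − nb = 1.22 − (3.37)(0.0309) = 1.1159 L
T = (174.35)(1.1159)/((3.37)(0.08206)) = 703.5 K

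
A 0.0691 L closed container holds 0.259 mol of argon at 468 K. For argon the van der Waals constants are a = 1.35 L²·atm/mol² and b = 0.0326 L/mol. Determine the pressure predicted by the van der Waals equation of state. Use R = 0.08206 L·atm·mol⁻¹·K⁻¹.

P ≈ 145.0 atm

P = nRT/(V − nb) − a n²/V²
nRT/(V − nb) = (0.259)(0.08206)(468)/(0.0691 − 0.259×0.0326) = 9.9467/0.060657 = 163.98 atm
a n²/V² = (1.35)(0.259)²/(0.0691)² = 18.966 atm
P = 163.98 − 18.966 = 145.0 atm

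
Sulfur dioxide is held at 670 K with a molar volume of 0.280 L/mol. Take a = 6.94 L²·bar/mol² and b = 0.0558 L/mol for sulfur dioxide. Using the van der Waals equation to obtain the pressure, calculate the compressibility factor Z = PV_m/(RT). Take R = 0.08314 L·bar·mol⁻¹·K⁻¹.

Z ≈ 0.8039

P = RT/(V_m − b) − a/V_m² = (0.08314)(670)/(0.280 − 0.0558) − 6.94/(0.280)²
  = 55.704/0.22420 − 88.520 = 248.46 − 88.520 = 159.94 bar
Z = PV_m/(RT) = (159.94)(0.280)/((0.08314)(670)) = 44.783/55.704 = 0.8039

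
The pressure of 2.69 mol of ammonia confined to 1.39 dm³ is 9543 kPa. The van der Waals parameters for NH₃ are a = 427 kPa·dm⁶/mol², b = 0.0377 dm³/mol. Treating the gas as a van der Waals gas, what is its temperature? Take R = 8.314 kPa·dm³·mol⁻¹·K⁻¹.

T = (P + a n²/V²)(V − nb)/(nR)
P + a n²/V² = 9543 + (427)(2.69)²/(1.39)² = 11142 kPa
V − nb = 1.39 − (2.69)(0.0377) = 1.2886 dm³
T = (11142)(1.2886)/((2.69)(8.314)) = 642.0 K

T ≈ 642.0 K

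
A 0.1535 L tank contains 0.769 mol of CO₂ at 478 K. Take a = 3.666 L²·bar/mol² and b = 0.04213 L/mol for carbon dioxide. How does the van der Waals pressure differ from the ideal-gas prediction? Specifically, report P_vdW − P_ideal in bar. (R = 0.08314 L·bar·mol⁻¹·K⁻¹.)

Ideal: P_ideal = nRT/V = (0.769)(0.08314)(478)/0.1535 = 199.093 bar
vdW: P = nRT/(V − nb) − a n²/V² = 30.5608/0.121102 − 2.16793/0.0235623 = 252.356 − 92.0084 = 160.348 bar
ΔP = 160.348 − 199.093 = -38.75 bar

ΔP ≈ -38.75 bar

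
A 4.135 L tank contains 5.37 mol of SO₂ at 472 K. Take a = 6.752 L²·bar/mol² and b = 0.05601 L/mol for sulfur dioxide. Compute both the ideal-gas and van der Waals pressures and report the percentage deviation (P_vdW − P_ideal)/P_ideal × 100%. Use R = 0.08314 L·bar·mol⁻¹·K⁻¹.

Ideal: P_ideal = nRT/V = (5.37)(0.08314)(472)/4.135 = 50.9625 bar
vdW: P = nRT/(V − nb) − a n²/V² = 210.730/3.83423 − 194.707/17.0982 = 54.9602 − 11.3876 = 43.5726 bar
% deviation = (43.5726 − 50.9625)/50.9625 × 100% = -14.50%

-14.50 %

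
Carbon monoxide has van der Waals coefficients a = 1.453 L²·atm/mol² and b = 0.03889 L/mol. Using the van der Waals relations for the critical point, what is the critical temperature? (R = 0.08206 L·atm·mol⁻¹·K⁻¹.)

For a van der Waals gas, T_c = 8a/(27Rb).
T_c = 8×1.453/(27×0.08206×0.03889) = 11.624/0.086165 = 134.9 K

T_c ≈ 134.9 K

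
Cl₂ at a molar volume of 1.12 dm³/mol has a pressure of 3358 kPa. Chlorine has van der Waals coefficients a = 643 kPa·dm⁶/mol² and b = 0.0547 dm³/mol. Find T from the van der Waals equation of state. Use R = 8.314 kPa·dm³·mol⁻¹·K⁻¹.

T ≈ 496.0 K

T = (P + a/V_m²)(V_m − b)/R
P + a/V_m² = 3358 + 643/(1.12)² = 3870.6 kPa
V_m − b = 1.12 − 0.0547 = 1.0653 dm³/mol
T = (3870.6)(1.0653)/8.314 = 496.0 K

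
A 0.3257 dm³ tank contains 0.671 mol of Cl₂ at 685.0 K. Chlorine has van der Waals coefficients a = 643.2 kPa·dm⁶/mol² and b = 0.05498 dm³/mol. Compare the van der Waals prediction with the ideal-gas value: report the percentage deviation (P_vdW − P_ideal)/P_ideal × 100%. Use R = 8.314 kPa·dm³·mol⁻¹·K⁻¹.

-10.49 %

Ideal: P_ideal = nRT/V = (0.671)(8.314)(685.0)/0.3257 = 11732.9 kPa
vdW: P = nRT/(V − nb) − a n²/V² = 3821.41/0.288808 − 289.595/0.106080 = 13231.7 − 2729.97 = 10501.7 kPa
% deviation = (10501.7 − 11732.9)/11732.9 × 100% = -10.49%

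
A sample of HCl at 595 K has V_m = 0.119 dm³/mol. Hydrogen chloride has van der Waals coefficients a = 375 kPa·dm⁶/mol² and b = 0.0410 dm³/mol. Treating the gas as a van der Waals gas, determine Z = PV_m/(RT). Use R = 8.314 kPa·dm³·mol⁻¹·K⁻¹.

Z ≈ 0.8886

P = RT/(V_m − b) − a/V_m² = (8.314)(595)/(0.119 − 0.0410) − 375/(0.119)²
  = 4946.8/0.078000 − 26481 = 63421 − 26481 = 36940 kPa
Z = PV_m/(RT) = (36940)(0.119)/((8.314)(595)) = 4395.9/4946.8 = 0.8886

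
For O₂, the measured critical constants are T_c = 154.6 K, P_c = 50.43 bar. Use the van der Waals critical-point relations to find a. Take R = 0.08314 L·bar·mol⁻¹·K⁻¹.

a ≈ 1.382 L²·bar/mol²

From T_c = 8a/(27Rb) and P_c = a/(27b²): a = 27 R² T_c²/(64 P_c).
a = 27×(0.08314)²×(154.6)²/(64×50.43) = 4460.7/3227.5 = 1.382 L²·bar/mol²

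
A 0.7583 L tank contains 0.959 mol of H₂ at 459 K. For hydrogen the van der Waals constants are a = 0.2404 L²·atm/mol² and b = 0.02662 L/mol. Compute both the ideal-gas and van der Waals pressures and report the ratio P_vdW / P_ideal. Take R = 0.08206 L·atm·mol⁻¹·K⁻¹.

P_vdW / P_ideal ≈ 1.027

Ideal: P_ideal = nRT/V = (0.959)(0.08206)(459)/0.7583 = 47.6345 atm
vdW: P = nRT/(V − nb) − a n²/V² = 36.1213/0.732771 − 0.221091/0.575019 = 49.2941 − 0.384493 = 48.9096 atm
Ratio = 48.9096/47.6345 = 1.027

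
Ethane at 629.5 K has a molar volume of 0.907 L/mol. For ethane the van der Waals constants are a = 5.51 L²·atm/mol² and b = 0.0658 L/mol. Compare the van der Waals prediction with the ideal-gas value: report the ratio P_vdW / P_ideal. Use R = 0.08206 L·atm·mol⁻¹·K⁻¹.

Ideal: P_ideal = RT/V_m = (0.08206)(629.5)/0.907 = 56.9534 atm
vdW: P = RT/(V_m − b) − a/V_m² = 51.6568/0.841200 − 5.51/0.822649 = 61.4085 − 6.69787 = 54.7106 atm
Ratio = 54.7106/56.9534 = 0.9606

P_vdW / P_ideal ≈ 0.9606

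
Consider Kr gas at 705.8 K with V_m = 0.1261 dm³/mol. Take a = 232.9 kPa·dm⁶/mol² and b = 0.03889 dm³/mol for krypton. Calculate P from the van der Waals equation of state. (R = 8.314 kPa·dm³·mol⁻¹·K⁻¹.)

P = RT/(V_m − b) − a/V_m²
RT/(V_m − b) = (8.314)(705.8)/(0.1261 − 0.03889) = 5868.0/0.087210 = 67286 kPa
a/V_m² = 232.9/(0.1261)² = 14647 kPa
P = 67286 − 14647 = 52639 kPa

P ≈ 52639 kPa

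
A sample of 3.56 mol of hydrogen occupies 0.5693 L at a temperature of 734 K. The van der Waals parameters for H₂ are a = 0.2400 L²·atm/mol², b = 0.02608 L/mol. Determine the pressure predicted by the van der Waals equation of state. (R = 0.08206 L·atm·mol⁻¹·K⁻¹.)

P = nRT/(V − nb) − a n²/V²
nRT/(V − nb) = (3.56)(0.08206)(734)/(0.5693 − 3.56×0.02608) = 214.43/0.47646 = 450.05 atm
a n²/V² = (0.2400)(3.56)²/(0.5693)² = 9.3849 atm
P = 450.05 − 9.3849 = 440.7 atm

P ≈ 440.7 atm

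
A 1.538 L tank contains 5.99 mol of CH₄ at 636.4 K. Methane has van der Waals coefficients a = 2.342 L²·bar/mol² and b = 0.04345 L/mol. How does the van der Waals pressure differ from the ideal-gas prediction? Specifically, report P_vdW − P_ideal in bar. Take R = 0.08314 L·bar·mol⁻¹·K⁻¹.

Ideal: P_ideal = nRT/V = (5.99)(0.08314)(636.4)/1.538 = 206.068 bar
vdW: P = nRT/(V − nb) − a n²/V² = 316.933/1.27773 − 84.0312/2.36544 = 248.044 − 35.5246 = 212.519 bar
ΔP = 212.519 − 206.068 = 6.45 bar

ΔP ≈ 6.45 bar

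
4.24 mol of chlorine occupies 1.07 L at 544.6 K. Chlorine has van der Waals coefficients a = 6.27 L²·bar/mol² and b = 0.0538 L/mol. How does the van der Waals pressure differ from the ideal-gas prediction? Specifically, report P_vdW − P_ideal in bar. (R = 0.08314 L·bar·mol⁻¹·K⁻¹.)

Ideal: P_ideal = nRT/V = (4.24)(0.08314)(544.6)/1.07 = 179.420 bar
vdW: P = nRT/(V − nb) − a n²/V² = 191.979/0.841888 − 112.720/1.14490 = 228.034 − 98.4540 = 129.580 bar
ΔP = 129.580 − 179.420 = -49.84 bar

ΔP ≈ -49.84 bar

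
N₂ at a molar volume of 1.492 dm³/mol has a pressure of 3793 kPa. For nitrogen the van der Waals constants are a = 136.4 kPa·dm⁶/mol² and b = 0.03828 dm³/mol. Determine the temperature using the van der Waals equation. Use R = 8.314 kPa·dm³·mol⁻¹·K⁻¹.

T = (P + a/V_m²)(V_m − b)/R
P + a/V_m² = 3793 + 136.4/(1.492)² = 3854.3 kPa
V_m − b = 1.492 − 0.03828 = 1.4537 dm³/mol
T = (3854.3)(1.4537)/8.314 = 673.9 K

T ≈ 673.9 K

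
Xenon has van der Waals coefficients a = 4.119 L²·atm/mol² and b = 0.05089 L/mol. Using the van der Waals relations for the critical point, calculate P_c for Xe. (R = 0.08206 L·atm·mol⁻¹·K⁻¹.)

For a van der Waals gas, P_c = a/(27b²).
P_c = 4.119/(27×(0.05089)²) = 4.119/0.069924 = 58.91 atm

P_c ≈ 58.91 atm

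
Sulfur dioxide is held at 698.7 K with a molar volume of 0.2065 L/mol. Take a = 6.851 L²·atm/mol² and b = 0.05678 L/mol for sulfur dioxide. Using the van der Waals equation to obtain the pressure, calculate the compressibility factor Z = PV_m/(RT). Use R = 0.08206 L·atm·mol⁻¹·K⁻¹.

P = RT/(V_m − b) − a/V_m² = (0.08206)(698.7)/(0.2065 − 0.05678) − 6.851/(0.2065)²
  = 57.335/0.14972 − 160.66 = 382.95 − 160.66 = 222.29 atm
Z = PV_m/(RT) = (222.29)(0.2065)/((0.08206)(698.7)) = 45.903/57.335 = 0.8006

Z ≈ 0.8006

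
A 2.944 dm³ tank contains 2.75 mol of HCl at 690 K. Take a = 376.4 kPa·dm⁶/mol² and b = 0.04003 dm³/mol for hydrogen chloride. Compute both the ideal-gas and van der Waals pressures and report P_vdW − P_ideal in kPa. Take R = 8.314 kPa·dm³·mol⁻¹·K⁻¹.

ΔP ≈ -120.3 kPa

Ideal: P_ideal = nRT/V = (2.75)(8.314)(690)/2.944 = 5358.63 kPa
vdW: P = nRT/(V − nb) − a n²/V² = 15775.8/2.83392 − 2846.53/8.66714 = 5566.78 − 328.428 = 5238.35 kPa
ΔP = 5238.35 − 5358.63 = -120.3 kPa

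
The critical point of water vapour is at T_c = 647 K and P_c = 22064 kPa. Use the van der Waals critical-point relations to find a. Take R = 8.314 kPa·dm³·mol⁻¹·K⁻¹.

a ≈ 553.3 kPa·dm⁶/mol²

From T_c = 8a/(27Rb) and P_c = a/(27b²): a = 27 R² T_c²/(64 P_c).
a = 27×(8.314)²×(647)²/(64×22064) = 781254201/1412096 = 553.3 kPa·dm⁶/mol²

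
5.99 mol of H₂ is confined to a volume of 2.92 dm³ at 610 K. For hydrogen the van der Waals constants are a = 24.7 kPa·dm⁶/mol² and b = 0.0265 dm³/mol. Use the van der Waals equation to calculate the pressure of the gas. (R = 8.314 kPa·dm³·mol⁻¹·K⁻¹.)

P ≈ 10898 kPa

P = nRT/(V − nb) − a n²/V²
nRT/(V − nb) = (5.99)(8.314)(610)/(2.92 − 5.99×0.0265) = 30379/2.7613 = 11002 kPa
a n²/V² = (24.7)(5.99)²/(2.92)² = 103.94 kPa
P = 11002 − 103.94 = 10898 kPa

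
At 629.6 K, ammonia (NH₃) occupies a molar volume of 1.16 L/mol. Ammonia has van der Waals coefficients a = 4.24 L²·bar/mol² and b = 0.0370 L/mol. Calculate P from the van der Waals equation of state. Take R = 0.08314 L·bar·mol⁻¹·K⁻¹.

P = RT/(V_m − b) − a/V_m²
RT/(V_m − b) = (0.08314)(629.6)/(1.16 − 0.0370) = 52.345/1.1230 = 46.612 bar
a/V_m² = 4.24/(1.16)² = 3.1510 bar
P = 46.612 − 3.1510 = 43.46 bar

P ≈ 43.46 bar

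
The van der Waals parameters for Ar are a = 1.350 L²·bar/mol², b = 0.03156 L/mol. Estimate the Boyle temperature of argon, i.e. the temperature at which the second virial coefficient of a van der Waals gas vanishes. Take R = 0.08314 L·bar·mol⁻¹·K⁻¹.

T_B ≈ 514.5 K

For a van der Waals gas the second virial coefficient B₂ = b − a/(RT) vanishes at T_B = a/(Rb).
T_B = 1.350/(0.08314×0.03156) = 1.350/0.0026239 = 514.5 K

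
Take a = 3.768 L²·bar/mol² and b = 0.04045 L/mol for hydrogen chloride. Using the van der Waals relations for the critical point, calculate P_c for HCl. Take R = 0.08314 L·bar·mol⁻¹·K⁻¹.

P_c ≈ 85.29 bar

For a van der Waals gas, P_c = a/(27b²).
P_c = 3.768/(27×(0.04045)²) = 3.768/0.044177 = 85.29 bar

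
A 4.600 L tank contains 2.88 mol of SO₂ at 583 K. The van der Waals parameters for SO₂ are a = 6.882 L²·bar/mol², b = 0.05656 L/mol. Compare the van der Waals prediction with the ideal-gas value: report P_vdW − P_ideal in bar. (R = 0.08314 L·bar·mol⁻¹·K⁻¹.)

Ideal: P_ideal = nRT/V = (2.88)(0.08314)(583)/4.600 = 30.3468 bar
vdW: P = nRT/(V − nb) − a n²/V² = 139.595/4.43711 − 57.0821/21.1600 = 31.4608 − 2.69764 = 28.7632 bar
ΔP = 28.7632 − 30.3468 = -1.584 bar

ΔP ≈ -1.584 bar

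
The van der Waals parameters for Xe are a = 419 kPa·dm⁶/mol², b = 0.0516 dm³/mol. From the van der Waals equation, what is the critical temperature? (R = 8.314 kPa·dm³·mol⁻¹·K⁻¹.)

For a van der Waals gas, T_c = 8a/(27Rb).
T_c = 8×419/(27×8.314×0.0516) = 3352.0/11.583 = 289.4 K

T_c ≈ 289.4 K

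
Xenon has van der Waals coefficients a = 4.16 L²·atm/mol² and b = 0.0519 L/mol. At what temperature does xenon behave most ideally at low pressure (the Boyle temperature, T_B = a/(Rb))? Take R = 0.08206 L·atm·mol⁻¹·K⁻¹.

For a van der Waals gas the second virial coefficient B₂ = b − a/(RT) vanishes at T_B = a/(Rb).
T_B = 4.16/(0.08206×0.0519) = 4.16/0.0042589 = 976.8 K

T_B ≈ 976.8 K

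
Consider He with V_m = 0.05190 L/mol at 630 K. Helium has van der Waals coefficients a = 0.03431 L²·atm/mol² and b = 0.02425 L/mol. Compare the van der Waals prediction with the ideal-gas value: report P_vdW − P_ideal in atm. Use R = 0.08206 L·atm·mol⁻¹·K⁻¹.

Ideal: P_ideal = RT/V_m = (0.08206)(630)/0.05190 = 996.104 atm
vdW: P = RT/(V_m − b) − a/V_m² = 51.6978/0.0276500 − 0.03431/0.00269361 = 1869.72 − 12.7376 = 1856.98 atm
ΔP = 1856.98 − 996.104 = 860.9 atm

ΔP ≈ 860.9 atm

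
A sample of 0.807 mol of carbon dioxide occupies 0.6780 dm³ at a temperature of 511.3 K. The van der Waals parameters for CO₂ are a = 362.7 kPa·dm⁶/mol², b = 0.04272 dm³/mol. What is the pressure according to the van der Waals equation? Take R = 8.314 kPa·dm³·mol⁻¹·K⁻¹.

P = nRT/(V − nb) − a n²/V²
nRT/(V − nb) = (0.807)(8.314)(511.3)/(0.6780 − 0.807×0.04272) = 3430.5/0.64352 = 5330.8 kPa
a n²/V² = (362.7)(0.807)²/(0.6780)² = 513.85 kPa
P = 5330.8 − 513.85 = 4817 kPa

P ≈ 4817 kPa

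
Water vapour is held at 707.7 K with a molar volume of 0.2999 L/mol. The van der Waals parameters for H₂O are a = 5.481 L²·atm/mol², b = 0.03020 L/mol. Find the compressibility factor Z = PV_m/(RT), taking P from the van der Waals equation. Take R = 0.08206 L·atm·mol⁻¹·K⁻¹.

Z ≈ 0.7973

P = RT/(V_m − b) − a/V_m² = (0.08206)(707.7)/(0.2999 − 0.03020) − 5.481/(0.2999)²
  = 58.074/0.26970 − 60.941 = 215.33 − 60.941 = 154.39 atm
Z = PV_m/(RT) = (154.39)(0.2999)/((0.08206)(707.7)) = 46.302/58.074 = 0.7973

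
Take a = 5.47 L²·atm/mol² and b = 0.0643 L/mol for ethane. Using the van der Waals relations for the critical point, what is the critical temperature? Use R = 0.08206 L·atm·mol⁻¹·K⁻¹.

For a van der Waals gas, T_c = 8a/(27Rb).
T_c = 8×5.47/(27×0.08206×0.0643) = 43.760/0.14246 = 307.2 K

T_c ≈ 307.2 K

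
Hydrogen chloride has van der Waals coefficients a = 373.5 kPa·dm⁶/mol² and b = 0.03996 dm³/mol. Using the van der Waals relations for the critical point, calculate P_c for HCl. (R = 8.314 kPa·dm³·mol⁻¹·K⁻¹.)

P_c ≈ 8663 kPa

For a van der Waals gas, P_c = a/(27b²).
P_c = 373.5/(27×(0.03996)²) = 373.5/0.043114 = 8663 kPa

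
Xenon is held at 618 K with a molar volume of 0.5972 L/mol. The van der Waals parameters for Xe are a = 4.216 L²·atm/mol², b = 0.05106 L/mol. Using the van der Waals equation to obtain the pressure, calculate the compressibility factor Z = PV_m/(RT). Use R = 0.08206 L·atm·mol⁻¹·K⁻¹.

P = RT/(V_m − b) − a/V_m² = (0.08206)(618)/(0.5972 − 0.05106) − 4.216/(0.5972)²
  = 50.713/0.54614 − 11.821 = 92.857 − 11.821 = 81.036 atm
Z = PV_m/(RT) = (81.036)(0.5972)/((0.08206)(618)) = 48.395/50.713 = 0.9543

Z ≈ 0.9543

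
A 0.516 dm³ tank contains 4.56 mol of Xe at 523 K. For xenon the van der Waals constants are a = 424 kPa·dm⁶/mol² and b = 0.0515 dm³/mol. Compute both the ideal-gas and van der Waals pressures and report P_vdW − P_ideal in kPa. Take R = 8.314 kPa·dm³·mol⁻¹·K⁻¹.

ΔP ≈ -1017 kPa

Ideal: P_ideal = nRT/V = (4.56)(8.314)(523)/0.516 = 38426.1 kPa
vdW: P = nRT/(V − nb) − a n²/V² = 19827.9/0.281160 − 8816.49/0.266256 = 70521.8 − 33112.8 = 37409.0 kPa
ΔP = 37409.0 − 38426.1 = -1017 kPa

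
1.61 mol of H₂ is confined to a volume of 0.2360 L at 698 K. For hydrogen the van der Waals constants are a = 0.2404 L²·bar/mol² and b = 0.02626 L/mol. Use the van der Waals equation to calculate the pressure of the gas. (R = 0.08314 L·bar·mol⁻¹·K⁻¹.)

P ≈ 471.1 bar

P = nRT/(V − nb) − a n²/V²
nRT/(V − nb) = (1.61)(0.08314)(698)/(0.2360 − 1.61×0.02626) = 93.431/0.19372 = 482.30 bar
a n²/V² = (0.2404)(1.61)²/(0.2360)² = 11.188 bar
P = 482.30 − 11.188 = 471.1 bar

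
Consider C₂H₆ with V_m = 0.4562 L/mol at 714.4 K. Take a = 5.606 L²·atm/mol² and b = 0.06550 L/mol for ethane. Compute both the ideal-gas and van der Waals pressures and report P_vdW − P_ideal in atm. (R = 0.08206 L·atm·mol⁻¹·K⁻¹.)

Ideal: P_ideal = RT/V_m = (0.08206)(714.4)/0.4562 = 128.504 atm
vdW: P = RT/(V_m − b) − a/V_m² = 58.6237/0.390700 − 5.606/0.208118 = 150.048 − 26.9366 = 123.111 atm
ΔP = 123.111 − 128.504 = -5.39 atm

ΔP ≈ -5.39 atm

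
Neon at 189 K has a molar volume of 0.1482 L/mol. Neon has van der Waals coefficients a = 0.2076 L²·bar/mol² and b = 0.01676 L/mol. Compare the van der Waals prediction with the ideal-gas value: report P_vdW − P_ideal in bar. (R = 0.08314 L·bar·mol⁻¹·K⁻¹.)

ΔP ≈ 4.07 bar

Ideal: P_ideal = RT/V_m = (0.08314)(189)/0.1482 = 106.029 bar
vdW: P = RT/(V_m − b) − a/V_m² = 15.7135/0.131440 − 0.2076/0.0219632 = 119.549 − 9.45217 = 110.097 bar
ΔP = 110.097 − 106.029 = 4.07 bar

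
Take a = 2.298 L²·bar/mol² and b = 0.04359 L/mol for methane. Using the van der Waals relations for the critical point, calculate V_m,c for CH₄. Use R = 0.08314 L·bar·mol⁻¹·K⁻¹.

V_m,c ≈ 0.1308 L/mol

For a van der Waals gas, V_m,c = 3b.
V_m,c = 3×0.04359 = 0.1308 L/mol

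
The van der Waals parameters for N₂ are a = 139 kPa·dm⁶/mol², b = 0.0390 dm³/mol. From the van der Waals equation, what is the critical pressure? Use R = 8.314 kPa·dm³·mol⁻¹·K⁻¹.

For a van der Waals gas, P_c = a/(27b²).
P_c = 139/(27×(0.0390)²) = 139/0.041067 = 3385 kPa

P_c ≈ 3385 kPa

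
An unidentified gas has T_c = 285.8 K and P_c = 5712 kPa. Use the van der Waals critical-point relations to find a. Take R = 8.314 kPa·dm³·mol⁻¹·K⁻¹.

From T_c = 8a/(27Rb) and P_c = a/(27b²): a = 27 R² T_c²/(64 P_c).
a = 27×(8.314)²×(285.8)²/(64×5712) = 152443269/365568 = 417.0 kPa·dm⁶/mol²

a ≈ 417.0 kPa·dm⁶/mol²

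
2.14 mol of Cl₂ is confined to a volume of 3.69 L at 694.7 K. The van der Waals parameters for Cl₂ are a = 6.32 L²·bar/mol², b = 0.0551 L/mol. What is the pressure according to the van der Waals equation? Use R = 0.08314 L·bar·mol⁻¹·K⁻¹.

P = nRT/(V − nb) − a n²/V²
nRT/(V − nb) = (2.14)(0.08314)(694.7)/(3.69 − 2.14×0.0551) = 123.60/3.5721 = 34.601 bar
a n²/V² = (6.32)(2.14)²/(3.69)² = 2.1257 bar
P = 34.601 − 2.1257 = 32.48 bar

P ≈ 32.48 bar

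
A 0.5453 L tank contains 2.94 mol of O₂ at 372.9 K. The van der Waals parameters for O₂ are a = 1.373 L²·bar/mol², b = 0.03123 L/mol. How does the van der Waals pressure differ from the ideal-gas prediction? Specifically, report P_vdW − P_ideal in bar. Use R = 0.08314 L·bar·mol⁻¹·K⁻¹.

ΔP ≈ -6.07 bar

Ideal: P_ideal = nRT/V = (2.94)(0.08314)(372.9)/0.5453 = 167.153 bar
vdW: P = nRT/(V − nb) − a n²/V² = 91.1485/0.453484 − 11.8677/0.297352 = 200.996 − 39.9113 = 161.085 bar
ΔP = 161.085 − 167.153 = -6.07 bar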